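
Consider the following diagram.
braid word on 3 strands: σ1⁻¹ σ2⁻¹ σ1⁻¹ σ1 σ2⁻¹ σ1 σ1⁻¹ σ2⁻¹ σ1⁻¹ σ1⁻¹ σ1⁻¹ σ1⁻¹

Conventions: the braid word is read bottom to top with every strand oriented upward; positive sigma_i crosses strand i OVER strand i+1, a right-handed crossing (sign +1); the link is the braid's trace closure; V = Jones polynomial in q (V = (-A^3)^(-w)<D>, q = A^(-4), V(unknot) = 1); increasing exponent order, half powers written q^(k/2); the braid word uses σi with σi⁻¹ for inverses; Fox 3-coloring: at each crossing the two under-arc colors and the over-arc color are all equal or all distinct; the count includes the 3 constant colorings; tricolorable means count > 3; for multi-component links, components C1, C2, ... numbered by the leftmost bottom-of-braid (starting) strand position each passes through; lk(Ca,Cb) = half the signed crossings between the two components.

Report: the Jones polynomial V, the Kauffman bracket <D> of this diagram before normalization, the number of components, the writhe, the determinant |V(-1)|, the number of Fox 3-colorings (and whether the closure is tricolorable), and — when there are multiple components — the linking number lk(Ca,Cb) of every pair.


Jones polynomial: V(q) = q^-11 - 2q^-10 + 2q^-9 - 3q^-8 + 2q^-7 - 2q^-6 + 2q^-5 + q^-3
<D> = A^-12 + 2A^-4 - 2 + 2A^4 - 3A^8 + 2A^12 - 2A^16 + A^20; writhe -8
components 1, writhe -8 (12 crossings)
3-colorings: 9 of 3^12, det 15 — tricolorable
note: w = -8 shifts under R1 moves; the (-A^3)^(8) factor cancels that in V


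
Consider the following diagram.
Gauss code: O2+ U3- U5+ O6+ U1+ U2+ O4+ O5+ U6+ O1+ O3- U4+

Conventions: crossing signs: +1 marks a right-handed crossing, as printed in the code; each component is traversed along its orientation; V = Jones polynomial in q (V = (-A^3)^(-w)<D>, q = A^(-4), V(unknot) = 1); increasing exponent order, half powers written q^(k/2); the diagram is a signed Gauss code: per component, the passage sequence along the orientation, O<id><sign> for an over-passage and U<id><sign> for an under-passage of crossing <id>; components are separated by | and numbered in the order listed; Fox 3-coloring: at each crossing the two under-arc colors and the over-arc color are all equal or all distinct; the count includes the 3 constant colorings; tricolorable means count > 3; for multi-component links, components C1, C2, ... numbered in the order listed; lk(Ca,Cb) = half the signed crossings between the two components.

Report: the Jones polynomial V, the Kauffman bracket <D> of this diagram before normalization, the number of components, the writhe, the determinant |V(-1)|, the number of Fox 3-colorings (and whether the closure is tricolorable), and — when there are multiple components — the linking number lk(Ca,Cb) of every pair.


Jones polynomial: V(q) = q - q^2 + 2q^3 - q^4 + q^5 - q^6
<D> = -A^-12 + A^-8 - A^-4 + 2 - A^4 + A^8; writhe +4
components 1, writhe +4 (6 crossings)
3-colorings: 3 of 3^6, det 7 — not tricolorable
note: V spans 5 powers of q: at least 5 crossings in any diagram


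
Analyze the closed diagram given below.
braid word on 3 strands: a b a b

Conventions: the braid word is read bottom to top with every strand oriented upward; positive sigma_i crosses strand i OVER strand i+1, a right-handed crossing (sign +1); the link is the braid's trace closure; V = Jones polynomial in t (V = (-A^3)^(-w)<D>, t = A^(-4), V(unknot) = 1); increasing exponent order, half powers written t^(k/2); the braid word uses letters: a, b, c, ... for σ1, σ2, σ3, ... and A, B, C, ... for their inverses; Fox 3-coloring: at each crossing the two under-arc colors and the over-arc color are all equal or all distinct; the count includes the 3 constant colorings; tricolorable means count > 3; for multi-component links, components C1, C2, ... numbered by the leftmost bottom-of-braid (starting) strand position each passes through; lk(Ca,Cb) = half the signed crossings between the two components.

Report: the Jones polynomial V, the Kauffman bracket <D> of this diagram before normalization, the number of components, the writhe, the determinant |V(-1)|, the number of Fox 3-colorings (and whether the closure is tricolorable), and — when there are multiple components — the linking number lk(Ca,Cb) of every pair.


V(t) = t + t^3 - t^4
bracket: -A^-4 + 1 + A^8, w = +4
1 component, writhe +4, over 4 crossings
det 3, colorings 9 of 3^4 — tricolorable
observation: w = +4 (over 4 crossings) is diagram-only; (-A^3)^(-4) removes it from V


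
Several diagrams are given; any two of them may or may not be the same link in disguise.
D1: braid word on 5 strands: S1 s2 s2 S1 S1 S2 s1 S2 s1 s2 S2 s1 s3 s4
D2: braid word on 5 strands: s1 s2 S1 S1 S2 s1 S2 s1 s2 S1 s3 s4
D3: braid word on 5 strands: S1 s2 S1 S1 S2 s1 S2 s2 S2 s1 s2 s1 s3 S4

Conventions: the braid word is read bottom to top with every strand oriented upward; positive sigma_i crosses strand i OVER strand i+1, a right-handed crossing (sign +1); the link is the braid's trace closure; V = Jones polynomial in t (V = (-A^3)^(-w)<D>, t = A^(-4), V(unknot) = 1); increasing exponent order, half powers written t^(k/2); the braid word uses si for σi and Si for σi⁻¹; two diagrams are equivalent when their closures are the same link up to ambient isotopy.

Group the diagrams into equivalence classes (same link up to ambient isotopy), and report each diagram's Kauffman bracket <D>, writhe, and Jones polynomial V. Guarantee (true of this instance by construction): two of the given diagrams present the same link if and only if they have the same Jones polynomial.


equivalence classes: {D1, D2, D3}
D1 (bracket -A^-6 + 2A^-2 - 2A^2 + 3A^6 - 2A^10 + 2A^14 - A^18; 14 crossings at w = +2): V = -t^-3 + 2t^-2 - 2t^-1 + 3 - 2t + 2t^2 - t^3
V(D2) = -t^-3 + 2t^-2 - 2t^-1 + 3 - 2t + 2t^2 - t^3  [12 crossings, <D> = -A^-6 + 2A^-2 - 2A^2 + 3A^6 - 2A^10 + 2A^14 - A^18, w = +2]
V(D3) = -t^-3 + 2t^-2 - 2t^-1 + 3 - 2t + 2t^2 - t^3  [14 crossings, <D> = -A^-12 + 2A^-8 - 2A^-4 + 3 - 2A^4 + 2A^8 - A^12, w = 0]
key observation: one V(t) for all 3 diagrams — one class (guaranteed)


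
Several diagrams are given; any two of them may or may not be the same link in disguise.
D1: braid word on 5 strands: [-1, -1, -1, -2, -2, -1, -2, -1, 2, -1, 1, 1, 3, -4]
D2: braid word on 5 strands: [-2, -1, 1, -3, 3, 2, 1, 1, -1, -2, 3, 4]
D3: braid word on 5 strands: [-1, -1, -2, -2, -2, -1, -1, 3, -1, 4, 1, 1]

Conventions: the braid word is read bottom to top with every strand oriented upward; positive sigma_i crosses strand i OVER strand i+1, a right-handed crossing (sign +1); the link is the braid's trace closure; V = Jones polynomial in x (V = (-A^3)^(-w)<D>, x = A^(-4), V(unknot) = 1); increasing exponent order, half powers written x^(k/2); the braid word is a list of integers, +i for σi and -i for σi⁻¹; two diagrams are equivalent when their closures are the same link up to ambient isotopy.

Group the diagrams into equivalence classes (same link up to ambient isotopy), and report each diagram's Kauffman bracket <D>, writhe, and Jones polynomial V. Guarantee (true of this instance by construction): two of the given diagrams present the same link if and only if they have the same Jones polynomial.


classes: {D1, D3} | {D2}
V(D1) = x^-8 - 2x^-7 + x^-6 - 2x^-5 + 2x^-4 + x^-2  [14 crossings, <D> = A^-10 + 2A^-2 - 2A^2 + A^6 - 2A^10 + A^14, w = -6]
D2 (bracket A^6; 12 crossings at w = +2): V = 1
D3 (bracket A^-4 + 2A^4 - 2A^8 + A^12 - 2A^16 + A^20; 12 crossings at w = -4): V = x^-8 - 2x^-7 + x^-6 - 2x^-5 + 2x^-4 + x^-2
note: V(x) takes 2 values over 3 diagrams, fixing the grouping


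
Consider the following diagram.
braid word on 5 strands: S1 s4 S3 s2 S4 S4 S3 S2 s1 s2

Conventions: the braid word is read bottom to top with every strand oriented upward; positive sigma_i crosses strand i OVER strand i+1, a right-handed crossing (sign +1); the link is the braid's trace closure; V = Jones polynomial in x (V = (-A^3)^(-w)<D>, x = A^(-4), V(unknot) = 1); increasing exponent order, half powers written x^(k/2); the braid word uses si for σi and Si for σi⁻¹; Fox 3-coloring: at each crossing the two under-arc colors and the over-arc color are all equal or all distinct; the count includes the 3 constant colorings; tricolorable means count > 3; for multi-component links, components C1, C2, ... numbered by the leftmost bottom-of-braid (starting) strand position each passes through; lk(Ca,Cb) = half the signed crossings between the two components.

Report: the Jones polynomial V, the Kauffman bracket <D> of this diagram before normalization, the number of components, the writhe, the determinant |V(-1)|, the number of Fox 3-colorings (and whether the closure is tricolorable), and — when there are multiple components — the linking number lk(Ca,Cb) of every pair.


V(x) = 1
bracket: A^-6, w = -2
1 component, writhe -2, over 10 crossings
det 1, colorings 3 of 3^10 — not tricolorable
observation: |V(-1)| = 1: so not tricolorable, since 3 does not divide 1


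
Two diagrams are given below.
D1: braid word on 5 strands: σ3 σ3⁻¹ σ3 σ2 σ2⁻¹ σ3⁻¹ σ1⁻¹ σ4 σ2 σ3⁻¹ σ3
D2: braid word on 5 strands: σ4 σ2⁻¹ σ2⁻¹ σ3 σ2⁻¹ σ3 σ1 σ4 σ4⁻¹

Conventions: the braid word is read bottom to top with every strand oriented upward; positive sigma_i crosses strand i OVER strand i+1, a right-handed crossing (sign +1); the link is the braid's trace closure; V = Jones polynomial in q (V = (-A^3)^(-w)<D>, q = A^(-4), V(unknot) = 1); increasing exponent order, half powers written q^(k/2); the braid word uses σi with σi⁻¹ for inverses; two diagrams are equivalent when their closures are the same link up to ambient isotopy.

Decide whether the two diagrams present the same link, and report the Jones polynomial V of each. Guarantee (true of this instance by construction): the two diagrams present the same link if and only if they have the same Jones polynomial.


equivalent: no
D1 (bracket A + A^5; 11 crossings at w = +1): V = -q^(-1/2) - q^(1/2)
V(D2) = q^(-7/2) - 2q^(-5/2) + q^(-3/2) - 2q^(-1/2) + q^(1/2) - q^(3/2)  [9 crossings, <D> = A^-3 - A + 2A^5 - A^9 + 2A^13 - A^17, w = +1]
observation: V(q) takes 2 values over 2 diagrams, fixing the grouping


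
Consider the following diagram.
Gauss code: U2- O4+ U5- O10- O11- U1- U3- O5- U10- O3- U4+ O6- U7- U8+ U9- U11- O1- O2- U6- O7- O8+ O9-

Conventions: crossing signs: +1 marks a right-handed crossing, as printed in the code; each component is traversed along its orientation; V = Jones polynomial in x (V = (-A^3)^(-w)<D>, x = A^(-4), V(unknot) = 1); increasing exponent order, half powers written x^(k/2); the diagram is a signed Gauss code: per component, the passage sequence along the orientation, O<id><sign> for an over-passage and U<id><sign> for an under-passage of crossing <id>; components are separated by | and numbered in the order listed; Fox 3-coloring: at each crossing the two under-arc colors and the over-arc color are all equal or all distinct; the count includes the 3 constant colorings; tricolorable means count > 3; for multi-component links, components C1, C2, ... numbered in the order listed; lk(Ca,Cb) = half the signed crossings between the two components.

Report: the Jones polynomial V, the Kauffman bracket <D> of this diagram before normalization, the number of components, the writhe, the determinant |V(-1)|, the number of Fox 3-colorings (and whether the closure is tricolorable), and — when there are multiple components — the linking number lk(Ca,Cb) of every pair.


V(x) = x^-10 - 3x^-9 + 4x^-8 - 6x^-7 + 6x^-6 - 5x^-5 + 5x^-4 - 2x^-3 + x^-2
bracket: -A^-13 + 2A^-9 - 5A^-5 + 5A^-1 - 6A^3 + 6A^7 - 4A^11 + 3A^15 - A^19, w = -7
1 component, writhe -7, over 11 crossings
det 33, colorings 9 of 3^11 — tricolorable
observation: w = -7 shifts under R1 moves; the (-A^3)^(7) factor cancels that in V


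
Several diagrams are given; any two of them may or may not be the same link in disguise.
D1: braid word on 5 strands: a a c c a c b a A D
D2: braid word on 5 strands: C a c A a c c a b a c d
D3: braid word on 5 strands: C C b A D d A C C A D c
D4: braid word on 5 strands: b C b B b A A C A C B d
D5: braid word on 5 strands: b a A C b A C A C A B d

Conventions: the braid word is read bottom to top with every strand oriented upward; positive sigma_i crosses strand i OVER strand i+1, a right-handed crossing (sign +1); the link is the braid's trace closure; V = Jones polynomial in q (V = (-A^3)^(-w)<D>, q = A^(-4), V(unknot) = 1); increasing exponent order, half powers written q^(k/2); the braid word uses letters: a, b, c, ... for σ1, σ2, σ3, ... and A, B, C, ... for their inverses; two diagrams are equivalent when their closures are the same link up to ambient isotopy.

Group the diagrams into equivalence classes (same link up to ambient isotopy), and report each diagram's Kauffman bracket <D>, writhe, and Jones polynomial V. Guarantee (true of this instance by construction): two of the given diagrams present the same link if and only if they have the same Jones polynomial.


classes: {D1, D2} | {D3, D4, D5}
V(D1) = q^2 + 2q^4 - 2q^5 + q^6 - 2q^7 + q^8  [10 crossings, <D> = A^-14 - 2A^-10 + A^-6 - 2A^-2 + 2A^2 + A^10, w = +6]
V(D2) = q^2 + 2q^4 - 2q^5 + q^6 - 2q^7 + q^8  (w +8, c 12, <D> = A^-8 - 2A^-4 + 1 - 2A^4 + 2A^8 + A^16)
V(D3) = q^-8 - 2q^-7 + q^-6 - 2q^-5 + 2q^-4 + q^-2  [12 crossings, <D> = A^-10 + 2A^-2 - 2A^2 + A^6 - 2A^10 + A^14, w = -6]
D4 (bracket A^-4 + 2A^4 - 2A^8 + A^12 - 2A^16 + A^20; 12 crossings at w = -4): V = q^-8 - 2q^-7 + q^-6 - 2q^-5 + 2q^-4 + q^-2
D5 (bracket A^-4 + 2A^4 - 2A^8 + A^12 - 2A^16 + A^20; 12 crossings at w = -4): V = q^-8 - 2q^-7 + q^-6 - 2q^-5 + 2q^-4 + q^-2
note: 2 values of V(q) split the 5 diagrams


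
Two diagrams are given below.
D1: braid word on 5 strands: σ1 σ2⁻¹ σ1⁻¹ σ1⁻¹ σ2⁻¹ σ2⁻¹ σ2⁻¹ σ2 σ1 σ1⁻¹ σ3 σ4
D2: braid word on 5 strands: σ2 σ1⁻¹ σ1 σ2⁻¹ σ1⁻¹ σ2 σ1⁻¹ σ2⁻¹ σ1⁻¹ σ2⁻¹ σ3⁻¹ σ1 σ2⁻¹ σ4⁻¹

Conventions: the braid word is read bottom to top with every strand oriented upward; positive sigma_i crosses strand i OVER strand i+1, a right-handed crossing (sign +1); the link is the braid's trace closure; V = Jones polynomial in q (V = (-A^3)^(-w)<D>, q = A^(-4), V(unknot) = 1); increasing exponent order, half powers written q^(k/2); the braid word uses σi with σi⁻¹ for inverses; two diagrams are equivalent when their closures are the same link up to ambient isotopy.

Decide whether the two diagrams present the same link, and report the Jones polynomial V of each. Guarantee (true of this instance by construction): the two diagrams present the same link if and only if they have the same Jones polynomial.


equivalent: yes
D1 (bracket A^-2 - A^2 + 2A^6 - A^10 + A^14 - A^18; 12 crossings at w = -2): V = -q^-6 + q^-5 - q^-4 + 2q^-3 - q^-2 + q^-1
D2 (bracket A^-14 - A^-10 + 2A^-6 - A^-2 + A^2 - A^6; 14 crossings at w = -6): V = -q^-6 + q^-5 - q^-4 + 2q^-3 - q^-2 + q^-1
key observation: one V(q) for all 2 diagrams — one class (guaranteed)


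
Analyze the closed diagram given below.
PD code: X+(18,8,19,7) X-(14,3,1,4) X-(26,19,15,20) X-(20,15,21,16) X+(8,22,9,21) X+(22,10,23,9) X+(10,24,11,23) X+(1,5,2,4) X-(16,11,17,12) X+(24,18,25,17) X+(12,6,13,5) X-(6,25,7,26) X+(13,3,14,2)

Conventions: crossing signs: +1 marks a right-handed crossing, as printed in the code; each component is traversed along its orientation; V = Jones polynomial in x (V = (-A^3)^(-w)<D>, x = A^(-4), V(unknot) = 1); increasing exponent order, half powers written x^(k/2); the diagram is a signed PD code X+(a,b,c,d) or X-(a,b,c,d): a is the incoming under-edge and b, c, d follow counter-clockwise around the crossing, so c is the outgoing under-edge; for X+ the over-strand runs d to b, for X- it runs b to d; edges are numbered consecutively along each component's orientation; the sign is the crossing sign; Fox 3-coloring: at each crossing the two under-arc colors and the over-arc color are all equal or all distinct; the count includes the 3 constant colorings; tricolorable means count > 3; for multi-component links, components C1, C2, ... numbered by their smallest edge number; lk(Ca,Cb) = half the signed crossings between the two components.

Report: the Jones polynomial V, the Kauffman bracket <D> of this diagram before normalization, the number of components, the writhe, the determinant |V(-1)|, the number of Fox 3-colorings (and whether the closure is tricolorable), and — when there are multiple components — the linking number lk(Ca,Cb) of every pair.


V = -x^(-7/2) + 3x^(-5/2) - 5x^(-3/2) + 7x^(-1/2) - 9x^(1/2) + 8x^(3/2) - 8x^(5/2) + 5x^(7/2) - 3x^(9/2) + x^(11/2)
<D> = -A^-13 + 3A^-9 - 5A^-5 + 8A^-1 - 8A^3 + 9A^7 - 7A^11 + 5A^15 - 3A^19 + A^23 (w = +3)
2 components over 13 crossings, w = +3
lk(C1,C2): +1
3 Fox colorings among 3^13, |V(-1)| = 50: not tricolorable
why: |V(-1)| = 50: so not tricolorable, since 3 does not divide 50


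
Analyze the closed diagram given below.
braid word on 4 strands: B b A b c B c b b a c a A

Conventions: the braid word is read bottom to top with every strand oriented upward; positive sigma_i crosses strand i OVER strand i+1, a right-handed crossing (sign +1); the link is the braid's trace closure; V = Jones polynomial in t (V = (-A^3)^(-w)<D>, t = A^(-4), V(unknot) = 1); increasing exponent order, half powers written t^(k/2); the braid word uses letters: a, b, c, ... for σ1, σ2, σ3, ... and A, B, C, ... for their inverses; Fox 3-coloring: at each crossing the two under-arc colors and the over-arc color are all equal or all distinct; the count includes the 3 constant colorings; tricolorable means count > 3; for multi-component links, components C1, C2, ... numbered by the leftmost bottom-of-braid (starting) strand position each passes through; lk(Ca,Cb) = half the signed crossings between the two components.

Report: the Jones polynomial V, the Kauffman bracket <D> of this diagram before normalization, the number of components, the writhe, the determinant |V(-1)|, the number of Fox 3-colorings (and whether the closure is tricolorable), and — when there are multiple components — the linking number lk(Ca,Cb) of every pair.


Jones polynomial: V(t) = t + t^2 + 2t^3 + t^4 - t^7
<D> = A^-13 - A^-1 - 2A^3 - A^7 - A^11; writhe +5
components 3, writhe +5 (13 crossings)
linking number lk(C1,C2) = 0
lk(C1,C3): +1
lk(C2,C3) = 0
3-colorings: 27 of 3^13, det 0 — tricolorable
note: summing lk over 3 pairs gives +1


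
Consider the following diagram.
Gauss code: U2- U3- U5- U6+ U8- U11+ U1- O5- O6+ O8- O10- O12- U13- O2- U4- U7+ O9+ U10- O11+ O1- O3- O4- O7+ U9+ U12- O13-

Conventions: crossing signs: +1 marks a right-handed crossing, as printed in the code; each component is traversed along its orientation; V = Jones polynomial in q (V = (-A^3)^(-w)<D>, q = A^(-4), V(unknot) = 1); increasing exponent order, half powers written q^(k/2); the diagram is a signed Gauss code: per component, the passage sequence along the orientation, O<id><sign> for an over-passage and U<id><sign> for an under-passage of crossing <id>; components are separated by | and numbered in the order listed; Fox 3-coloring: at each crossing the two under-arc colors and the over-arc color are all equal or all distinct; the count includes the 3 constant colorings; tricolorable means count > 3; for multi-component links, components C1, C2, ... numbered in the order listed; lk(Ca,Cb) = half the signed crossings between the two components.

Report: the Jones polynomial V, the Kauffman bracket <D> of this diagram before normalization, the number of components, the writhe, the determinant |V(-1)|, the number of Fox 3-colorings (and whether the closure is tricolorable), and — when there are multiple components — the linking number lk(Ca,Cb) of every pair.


V(q) = -q^-6 + q^-5 - q^-4 + 2q^-3 - q^-2 + q^-1
bracket: -A^-11 + A^-7 - 2A^-3 + A - A^5 + A^9, w = -5
1 component, writhe -5, over 13 crossings
det 7, colorings 3 of 3^13 — not tricolorable
observation: det 7 = |V(-1)|; not divisible by 3, so not tricolorable


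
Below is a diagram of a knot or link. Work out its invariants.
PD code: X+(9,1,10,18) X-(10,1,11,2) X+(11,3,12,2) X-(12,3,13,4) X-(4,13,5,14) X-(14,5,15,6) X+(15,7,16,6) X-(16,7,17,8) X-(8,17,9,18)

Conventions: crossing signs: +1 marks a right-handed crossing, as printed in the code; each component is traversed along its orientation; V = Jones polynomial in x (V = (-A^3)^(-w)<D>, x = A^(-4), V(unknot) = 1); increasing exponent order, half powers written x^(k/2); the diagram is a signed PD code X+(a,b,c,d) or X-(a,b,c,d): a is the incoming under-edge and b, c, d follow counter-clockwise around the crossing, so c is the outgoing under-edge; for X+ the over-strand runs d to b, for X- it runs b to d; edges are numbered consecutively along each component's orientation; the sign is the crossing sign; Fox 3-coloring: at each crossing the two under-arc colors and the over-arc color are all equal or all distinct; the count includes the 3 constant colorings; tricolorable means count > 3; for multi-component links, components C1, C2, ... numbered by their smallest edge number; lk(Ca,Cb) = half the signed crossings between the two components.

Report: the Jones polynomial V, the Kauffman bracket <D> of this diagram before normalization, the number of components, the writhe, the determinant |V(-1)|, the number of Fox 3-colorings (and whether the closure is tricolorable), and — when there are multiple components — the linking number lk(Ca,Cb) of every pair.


Jones polynomial: V(x) = -x^-4 + x^-3 + x^-1
<D> = -A^-5 - A^3 + A^7; writhe -3
components 1, writhe -3 (9 crossings)
3-colorings: 9 of 3^9, det 3 — tricolorable
note: V spans 3 powers of x: at least 3 crossings in any diagram


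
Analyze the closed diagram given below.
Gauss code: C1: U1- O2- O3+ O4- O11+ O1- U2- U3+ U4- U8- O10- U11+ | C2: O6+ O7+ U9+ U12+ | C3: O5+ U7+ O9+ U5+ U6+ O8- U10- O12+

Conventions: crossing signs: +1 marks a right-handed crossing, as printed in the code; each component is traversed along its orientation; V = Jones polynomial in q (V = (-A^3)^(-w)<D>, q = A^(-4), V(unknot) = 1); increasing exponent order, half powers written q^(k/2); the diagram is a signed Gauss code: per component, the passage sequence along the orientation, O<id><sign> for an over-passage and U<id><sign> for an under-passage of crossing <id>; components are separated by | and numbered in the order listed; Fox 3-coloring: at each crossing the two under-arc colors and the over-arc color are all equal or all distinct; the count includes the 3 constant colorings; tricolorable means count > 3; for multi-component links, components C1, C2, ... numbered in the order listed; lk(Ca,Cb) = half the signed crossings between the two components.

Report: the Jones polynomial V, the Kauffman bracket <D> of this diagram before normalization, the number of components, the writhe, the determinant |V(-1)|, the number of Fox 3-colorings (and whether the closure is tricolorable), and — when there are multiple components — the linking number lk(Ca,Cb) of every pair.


V = q^-1 + 2q - q^2 + 2q^3 - q^4 + q^5
<D> = A^-14 - A^-10 + 2A^-6 - A^-2 + 2A^2 + A^10 (w = +2)
3 components over 12 crossings, w = +2
lk(C1,C2): 0
lk(C1,C3) = -1
linking number lk(C2,C3) = +2
3 Fox colorings among 3^12, |V(-1)| = 8: not tricolorable
why: det 8 = |V(-1)|; not divisible by 3, so not tricolorable


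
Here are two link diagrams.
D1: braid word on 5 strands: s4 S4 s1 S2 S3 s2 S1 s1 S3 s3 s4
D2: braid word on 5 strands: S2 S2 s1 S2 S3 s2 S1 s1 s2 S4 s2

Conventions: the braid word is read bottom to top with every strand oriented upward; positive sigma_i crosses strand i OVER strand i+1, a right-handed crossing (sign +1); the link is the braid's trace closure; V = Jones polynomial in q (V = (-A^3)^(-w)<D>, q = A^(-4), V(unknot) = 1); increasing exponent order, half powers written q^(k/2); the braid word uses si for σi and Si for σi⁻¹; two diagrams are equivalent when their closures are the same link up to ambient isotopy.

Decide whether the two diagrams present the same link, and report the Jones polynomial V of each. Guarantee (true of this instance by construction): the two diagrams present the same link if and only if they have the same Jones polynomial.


equivalent: yes
V(D1) = -q^(-1/2) - q^(1/2)  (w +1, c 11, <D> = A + A^5)
V(D2) = -q^(-1/2) - q^(1/2)  (w -1, c 11, <D> = A^-5 + A^-1)
why: one V(q) for all 2 diagrams — one class (guaranteed)


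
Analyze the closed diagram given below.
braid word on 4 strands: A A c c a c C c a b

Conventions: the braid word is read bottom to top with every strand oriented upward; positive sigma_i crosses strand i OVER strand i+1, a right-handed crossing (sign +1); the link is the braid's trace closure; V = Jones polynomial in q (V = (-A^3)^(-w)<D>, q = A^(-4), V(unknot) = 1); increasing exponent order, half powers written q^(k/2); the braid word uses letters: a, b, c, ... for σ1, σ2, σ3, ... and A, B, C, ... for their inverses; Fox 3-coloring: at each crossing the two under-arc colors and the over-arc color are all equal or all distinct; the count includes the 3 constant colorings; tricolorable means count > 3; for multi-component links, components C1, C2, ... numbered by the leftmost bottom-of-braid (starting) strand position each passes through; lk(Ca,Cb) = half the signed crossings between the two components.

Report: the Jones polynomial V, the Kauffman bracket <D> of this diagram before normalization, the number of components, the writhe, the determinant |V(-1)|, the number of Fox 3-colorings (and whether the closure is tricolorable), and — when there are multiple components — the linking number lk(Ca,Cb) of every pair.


V(q) = -q^(1/2) - q^(3/2) - q^(5/2) + q^(9/2)
bracket: A^-6 - A^2 - A^6 - A^10, w = +4
2 components, writhe +4, over 10 crossings
lk(C1,C2) = 0
det 0, colorings 27 of 3^10 — tricolorable
observation: free reduction leaves σ1⁻¹ σ1⁻¹ σ3 σ3 σ1 σ3 σ1 σ2 of the original 10 letters


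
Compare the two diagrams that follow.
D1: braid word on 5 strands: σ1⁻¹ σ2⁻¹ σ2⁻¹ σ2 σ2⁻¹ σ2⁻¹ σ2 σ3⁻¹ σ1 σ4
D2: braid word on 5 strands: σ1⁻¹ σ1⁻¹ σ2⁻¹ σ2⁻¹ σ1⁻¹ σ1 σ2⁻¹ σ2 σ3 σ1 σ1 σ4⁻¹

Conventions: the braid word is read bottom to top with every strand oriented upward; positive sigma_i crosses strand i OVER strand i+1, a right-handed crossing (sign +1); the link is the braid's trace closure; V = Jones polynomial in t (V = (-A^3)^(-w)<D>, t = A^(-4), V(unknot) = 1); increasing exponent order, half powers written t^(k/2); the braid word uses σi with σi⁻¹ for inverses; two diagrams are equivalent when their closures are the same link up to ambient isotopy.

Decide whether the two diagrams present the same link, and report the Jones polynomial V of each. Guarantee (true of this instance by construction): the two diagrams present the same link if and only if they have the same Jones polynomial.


same link: yes
V(D1) = t^-3 + t^-2 + t^-1 + 1  [10 crossings, <D> = A^-6 + A^-2 + A^2 + A^6, w = -2]
D2 (bracket A^-6 + A^-2 + A^2 + A^6; 12 crossings at w = -2): V = t^-3 + t^-2 + t^-1 + 1
note: from 10 to 12 crossings by R-moves: one link, two diagrams


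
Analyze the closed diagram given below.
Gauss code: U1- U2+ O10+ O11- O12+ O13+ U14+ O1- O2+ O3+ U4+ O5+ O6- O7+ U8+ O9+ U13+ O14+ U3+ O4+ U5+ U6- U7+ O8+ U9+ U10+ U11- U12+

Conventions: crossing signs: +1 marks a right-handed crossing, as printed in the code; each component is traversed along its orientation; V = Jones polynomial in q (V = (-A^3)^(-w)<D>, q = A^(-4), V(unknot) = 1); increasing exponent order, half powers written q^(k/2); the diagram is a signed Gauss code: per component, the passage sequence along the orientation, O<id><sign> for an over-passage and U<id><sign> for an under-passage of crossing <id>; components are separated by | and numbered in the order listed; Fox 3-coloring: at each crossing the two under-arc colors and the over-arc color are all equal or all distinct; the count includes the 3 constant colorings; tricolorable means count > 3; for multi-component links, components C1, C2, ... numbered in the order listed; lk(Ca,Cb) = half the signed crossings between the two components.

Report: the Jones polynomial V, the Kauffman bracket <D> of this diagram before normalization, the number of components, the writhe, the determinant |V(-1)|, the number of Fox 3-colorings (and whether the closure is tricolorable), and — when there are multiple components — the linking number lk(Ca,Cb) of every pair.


Jones polynomial: V(q) = q^3 + q^5 - q^6 + q^7 - q^8 + q^9 - q^10
<D> = -A^-16 + A^-12 - A^-8 + A^-4 - 1 + A^4 + A^12; writhe +8
components 1, writhe +8 (14 crossings)
3-colorings: 3 of 3^14, det 7 — not tricolorable
note: w = +8 shifts under R1 moves; the (-A^3)^(-8) factor cancels that in V


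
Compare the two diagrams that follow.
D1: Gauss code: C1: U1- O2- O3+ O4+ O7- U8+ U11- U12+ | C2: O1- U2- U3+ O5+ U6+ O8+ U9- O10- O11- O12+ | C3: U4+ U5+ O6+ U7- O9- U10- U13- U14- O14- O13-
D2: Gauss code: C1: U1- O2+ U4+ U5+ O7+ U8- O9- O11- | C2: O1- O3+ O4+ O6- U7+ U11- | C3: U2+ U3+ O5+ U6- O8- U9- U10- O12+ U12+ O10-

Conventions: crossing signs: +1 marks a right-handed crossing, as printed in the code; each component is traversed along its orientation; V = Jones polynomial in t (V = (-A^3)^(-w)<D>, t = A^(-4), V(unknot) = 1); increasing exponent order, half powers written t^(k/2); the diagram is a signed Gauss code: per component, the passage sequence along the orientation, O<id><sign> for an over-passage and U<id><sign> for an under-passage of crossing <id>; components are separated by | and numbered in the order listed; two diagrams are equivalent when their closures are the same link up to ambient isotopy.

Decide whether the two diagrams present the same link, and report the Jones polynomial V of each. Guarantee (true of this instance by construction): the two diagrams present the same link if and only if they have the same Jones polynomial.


equivalent: yes
V(D1) = -t^-3 + 3t^-2 - 2t^-1 + 4 - 2t + 3t^2 - t^3  (w -2, c 14, <D> = -A^-18 + 3A^-14 - 2A^-10 + 4A^-6 - 2A^-2 + 3A^2 - A^6)
V(D2) = -t^-3 + 3t^-2 - 2t^-1 + 4 - 2t + 3t^2 - t^3  [12 crossings, <D> = -A^-12 + 3A^-8 - 2A^-4 + 4 - 2A^4 + 3A^8 - A^12, w = 0]
key observation: Reidemeister moves carry D1 (14 crossings) to D2 (12)


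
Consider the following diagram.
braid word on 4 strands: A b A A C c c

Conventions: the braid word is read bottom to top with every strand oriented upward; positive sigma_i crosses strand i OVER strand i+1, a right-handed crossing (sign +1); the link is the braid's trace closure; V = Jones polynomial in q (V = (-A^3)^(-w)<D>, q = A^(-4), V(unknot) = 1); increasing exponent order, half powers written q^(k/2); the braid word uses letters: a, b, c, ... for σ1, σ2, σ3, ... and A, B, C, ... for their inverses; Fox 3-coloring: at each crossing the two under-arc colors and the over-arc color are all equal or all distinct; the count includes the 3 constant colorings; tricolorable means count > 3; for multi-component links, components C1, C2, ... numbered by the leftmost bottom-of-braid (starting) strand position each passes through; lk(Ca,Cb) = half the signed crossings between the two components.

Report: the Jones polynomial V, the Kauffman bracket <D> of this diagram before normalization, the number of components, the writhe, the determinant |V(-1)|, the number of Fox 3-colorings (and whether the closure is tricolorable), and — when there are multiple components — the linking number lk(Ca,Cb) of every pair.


V = -q^-4 + q^-3 + q^-1
<D> = -A - A^9 + A^13 (w = -1)
1 component over 7 crossings, w = -1
9 Fox colorings among 3^7, |V(-1)| = 3: tricolorable
why: w = -1 (over 7 crossings) is diagram-only; (-A^3)^(1) removes it from V


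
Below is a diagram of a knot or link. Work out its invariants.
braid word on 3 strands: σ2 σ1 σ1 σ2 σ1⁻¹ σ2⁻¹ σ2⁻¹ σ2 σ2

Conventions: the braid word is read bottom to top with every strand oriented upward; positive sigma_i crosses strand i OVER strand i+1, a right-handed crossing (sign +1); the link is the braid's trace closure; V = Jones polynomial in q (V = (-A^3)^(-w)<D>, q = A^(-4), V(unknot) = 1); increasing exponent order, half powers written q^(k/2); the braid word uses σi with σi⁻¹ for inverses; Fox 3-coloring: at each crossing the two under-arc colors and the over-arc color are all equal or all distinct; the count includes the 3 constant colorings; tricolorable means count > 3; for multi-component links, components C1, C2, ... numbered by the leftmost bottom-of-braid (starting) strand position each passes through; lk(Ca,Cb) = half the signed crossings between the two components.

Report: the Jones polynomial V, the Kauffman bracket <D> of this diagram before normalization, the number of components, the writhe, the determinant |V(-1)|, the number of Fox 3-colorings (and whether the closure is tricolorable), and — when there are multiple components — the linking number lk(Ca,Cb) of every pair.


Jones polynomial: V(q) = -q^(1/2) + q^(3/2) - q^(5/2) - q^(9/2)
<D> = A^-9 + A^-1 - A^3 + A^7; writhe +3
components 2, writhe +3 (9 crossings)
linking number lk(C1,C2) = +2
3-colorings: 3 of 3^9, det 4 — not tricolorable
note: the 1 component pair carries total linking +2


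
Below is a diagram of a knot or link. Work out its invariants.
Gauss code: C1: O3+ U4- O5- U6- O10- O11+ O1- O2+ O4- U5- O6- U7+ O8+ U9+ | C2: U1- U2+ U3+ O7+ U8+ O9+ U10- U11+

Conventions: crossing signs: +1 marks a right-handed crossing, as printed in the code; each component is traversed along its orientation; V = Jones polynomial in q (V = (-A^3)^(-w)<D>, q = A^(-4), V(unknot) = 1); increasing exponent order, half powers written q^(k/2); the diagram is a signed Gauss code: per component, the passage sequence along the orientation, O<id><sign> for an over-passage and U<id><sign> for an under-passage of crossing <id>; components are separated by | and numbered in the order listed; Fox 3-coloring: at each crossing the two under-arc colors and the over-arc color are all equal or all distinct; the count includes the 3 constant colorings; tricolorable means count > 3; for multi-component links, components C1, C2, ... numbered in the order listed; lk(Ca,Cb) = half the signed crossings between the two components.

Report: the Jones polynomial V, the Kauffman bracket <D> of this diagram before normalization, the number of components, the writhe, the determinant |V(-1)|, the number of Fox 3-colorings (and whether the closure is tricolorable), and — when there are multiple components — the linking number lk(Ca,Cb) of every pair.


V = q^(-5/2) - q^(-3/2) + q^(-1/2) - 3q^(1/2) + 2q^(3/2) - 2q^(5/2) + q^(7/2) - q^(9/2)
<D> = A^-15 - A^-11 + 2A^-7 - 2A^-3 + 3A - A^5 + A^9 - A^13 (w = +1)
2 components over 11 crossings, w = +1
lk(C1,C2): +2
9 Fox colorings among 3^11, |V(-1)| = 12: tricolorable
why: the span of V is 7, within the link bound 11 + 2 - 1


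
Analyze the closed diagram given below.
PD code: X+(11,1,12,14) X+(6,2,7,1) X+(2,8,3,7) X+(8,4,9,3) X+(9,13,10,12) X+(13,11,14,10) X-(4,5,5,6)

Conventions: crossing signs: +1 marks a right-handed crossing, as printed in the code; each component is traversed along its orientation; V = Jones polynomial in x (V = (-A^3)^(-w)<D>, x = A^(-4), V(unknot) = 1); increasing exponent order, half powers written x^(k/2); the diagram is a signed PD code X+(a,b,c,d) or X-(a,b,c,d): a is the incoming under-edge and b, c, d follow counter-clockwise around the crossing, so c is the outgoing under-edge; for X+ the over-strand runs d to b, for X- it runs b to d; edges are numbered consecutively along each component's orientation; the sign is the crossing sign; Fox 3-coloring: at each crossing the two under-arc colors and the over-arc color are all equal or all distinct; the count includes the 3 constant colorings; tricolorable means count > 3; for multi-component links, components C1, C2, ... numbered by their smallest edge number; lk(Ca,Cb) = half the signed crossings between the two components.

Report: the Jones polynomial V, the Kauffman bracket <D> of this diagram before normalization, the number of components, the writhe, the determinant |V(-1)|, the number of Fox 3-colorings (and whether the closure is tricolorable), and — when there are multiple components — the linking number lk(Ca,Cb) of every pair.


Jones polynomial: V(x) = x^2 + 2x^4 - 2x^5 + x^6 - 2x^7 + x^8
<D> = -A^-17 + 2A^-13 - A^-9 + 2A^-5 - 2A^-1 - A^7; writhe +5
components 1, writhe +5 (7 crossings)
3-colorings: 27 of 3^7, det 9 — tricolorable
note: w = +5 shifts under R1 moves; the (-A^3)^(-5) factor cancels that in V


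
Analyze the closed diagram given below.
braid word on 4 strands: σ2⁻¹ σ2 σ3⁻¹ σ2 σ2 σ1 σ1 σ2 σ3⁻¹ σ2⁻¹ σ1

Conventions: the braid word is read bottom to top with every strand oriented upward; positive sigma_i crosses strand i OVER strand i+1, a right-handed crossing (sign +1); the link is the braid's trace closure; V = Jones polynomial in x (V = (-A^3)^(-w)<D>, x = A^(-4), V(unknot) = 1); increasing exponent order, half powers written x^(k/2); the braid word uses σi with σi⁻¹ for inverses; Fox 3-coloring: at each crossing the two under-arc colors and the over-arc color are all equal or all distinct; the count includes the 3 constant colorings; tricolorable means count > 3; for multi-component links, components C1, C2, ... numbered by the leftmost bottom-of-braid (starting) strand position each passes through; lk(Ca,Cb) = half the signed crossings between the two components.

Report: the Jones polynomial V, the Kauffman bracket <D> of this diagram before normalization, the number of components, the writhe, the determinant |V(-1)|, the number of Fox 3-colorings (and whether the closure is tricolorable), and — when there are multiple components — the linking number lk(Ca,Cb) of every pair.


V(x) = x - x^2 + 2x^3 - x^4 + x^5 - x^6
bracket: A^-15 - A^-11 + A^-7 - 2A^-3 + A - A^5, w = +3
1 component, writhe +3, over 11 crossings
det 7, colorings 3 of 3^11 — not tricolorable
observation: det 7 = |V(-1)|; not divisible by 3, so not tricolorable


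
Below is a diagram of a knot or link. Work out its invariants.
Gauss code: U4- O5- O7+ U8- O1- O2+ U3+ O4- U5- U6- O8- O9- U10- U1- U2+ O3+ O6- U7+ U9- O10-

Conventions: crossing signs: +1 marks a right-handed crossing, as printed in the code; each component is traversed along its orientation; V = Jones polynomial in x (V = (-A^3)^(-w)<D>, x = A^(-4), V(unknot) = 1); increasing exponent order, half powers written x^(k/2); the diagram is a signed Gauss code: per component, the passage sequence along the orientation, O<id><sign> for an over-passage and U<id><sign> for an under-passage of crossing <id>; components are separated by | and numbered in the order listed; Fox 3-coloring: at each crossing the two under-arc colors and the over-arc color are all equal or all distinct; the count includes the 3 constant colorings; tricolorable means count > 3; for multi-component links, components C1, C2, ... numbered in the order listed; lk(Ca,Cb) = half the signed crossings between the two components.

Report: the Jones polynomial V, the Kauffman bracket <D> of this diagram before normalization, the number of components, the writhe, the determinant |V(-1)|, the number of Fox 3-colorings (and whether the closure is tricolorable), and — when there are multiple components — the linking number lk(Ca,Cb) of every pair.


V = x^-7 - 2x^-6 + 2x^-5 - 3x^-4 + 3x^-3 - 2x^-2 + 2x^-1
<D> = 2A^-8 - 2A^-4 + 3 - 3A^4 + 2A^8 - 2A^12 + A^16 (w = -4)
1 component over 10 crossings, w = -4
9 Fox colorings among 3^10, |V(-1)| = 15: tricolorable
why: det 15 = |V(-1)|; divisible by 3, so tricolorable


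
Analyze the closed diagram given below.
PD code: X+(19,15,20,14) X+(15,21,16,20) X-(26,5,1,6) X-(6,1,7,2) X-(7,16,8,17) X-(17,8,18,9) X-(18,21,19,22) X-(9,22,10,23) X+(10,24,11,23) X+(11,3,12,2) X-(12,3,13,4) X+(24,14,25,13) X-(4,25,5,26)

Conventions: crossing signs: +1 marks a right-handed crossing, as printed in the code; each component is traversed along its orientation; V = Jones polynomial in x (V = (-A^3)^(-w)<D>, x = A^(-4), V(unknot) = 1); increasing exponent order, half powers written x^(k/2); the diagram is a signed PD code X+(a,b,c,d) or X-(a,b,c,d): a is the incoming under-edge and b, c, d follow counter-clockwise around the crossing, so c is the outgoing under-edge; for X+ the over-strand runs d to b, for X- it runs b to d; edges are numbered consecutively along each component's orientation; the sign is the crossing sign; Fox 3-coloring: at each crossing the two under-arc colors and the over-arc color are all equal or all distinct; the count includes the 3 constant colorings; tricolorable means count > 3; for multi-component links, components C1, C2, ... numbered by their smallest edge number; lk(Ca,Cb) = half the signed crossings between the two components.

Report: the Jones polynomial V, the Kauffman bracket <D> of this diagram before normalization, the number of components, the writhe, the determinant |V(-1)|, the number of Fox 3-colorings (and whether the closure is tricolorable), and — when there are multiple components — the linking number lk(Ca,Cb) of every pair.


Jones polynomial: V(x) = -x^-6 + 2x^-5 - 2x^-4 + 3x^-3 - 3x^-2 + 2x^-1 - 1 + x
<D> = -A^-13 + A^-9 - 2A^-5 + 3A^-1 - 3A^3 + 2A^7 - 2A^11 + A^15; writhe -3
components 1, writhe -3 (13 crossings)
3-colorings: 9 of 3^13, det 15 — tricolorable
note: w = -3 shifts under R1 moves; the (-A^3)^(3) factor cancels that in V
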